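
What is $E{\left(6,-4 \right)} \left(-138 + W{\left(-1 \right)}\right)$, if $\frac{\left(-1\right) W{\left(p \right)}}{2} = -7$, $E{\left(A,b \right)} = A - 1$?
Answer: $-620$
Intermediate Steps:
$E{\left(A,b \right)} = -1 + A$ ($E{\left(A,b \right)} = A - 1 = -1 + A$)
$W{\left(p \right)} = 14$ ($W{\left(p \right)} = \left(-2\right) \left(-7\right) = 14$)
$E{\left(6,-4 \right)} \left(-138 + W{\left(-1 \right)}\right) = \left(-1 + 6\right) \left(-138 + 14\right) = 5 \left(-124\right) = -620$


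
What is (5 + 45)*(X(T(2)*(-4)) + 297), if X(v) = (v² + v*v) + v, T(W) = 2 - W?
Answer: 14850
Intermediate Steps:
X(v) = v + 2*v² (X(v) = (v² + v²) + v = 2*v² + v = v + 2*v²)
(5 + 45)*(X(T(2)*(-4)) + 297) = (5 + 45)*(((2 - 1*2)*(-4))*(1 + 2*((2 - 1*2)*(-4))) + 297) = 50*(((2 - 2)*(-4))*(1 + 2*((2 - 2)*(-4))) + 297) = 50*((0*(-4))*(1 + 2*(0*(-4))) + 297) = 50*(0*(1 + 2*0) + 297) = 50*(0*(1 + 0) + 297) = 50*(0*1 + 297) = 50*(0 + 297) = 50*297 = 14850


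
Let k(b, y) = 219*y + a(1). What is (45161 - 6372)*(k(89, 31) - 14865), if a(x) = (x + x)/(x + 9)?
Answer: -1566261031/5 ≈ -3.1325e+8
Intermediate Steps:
a(x) = 2*x/(9 + x) (a(x) = (2*x)/(9 + x) = 2*x/(9 + x))
k(b, y) = ⅕ + 219*y (k(b, y) = 219*y + 2*1/(9 + 1) = 219*y + 2*1/10 = 219*y + 2*1*(⅒) = 219*y + ⅕ = ⅕ + 219*y)
(45161 - 6372)*(k(89, 31) - 14865) = (45161 - 6372)*((⅕ + 219*31) - 14865) = 38789*((⅕ + 6789) - 14865) = 38789*(33946/5 - 14865) = 38789*(-40379/5) = -1566261031/5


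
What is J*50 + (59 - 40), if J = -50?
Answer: -2481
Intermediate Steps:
J*50 + (59 - 40) = -50*50 + (59 - 40) = -2500 + 19 = -2481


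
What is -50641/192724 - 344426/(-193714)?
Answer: 28284642875/18666668468 ≈ 1.5152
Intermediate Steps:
-50641/192724 - 344426/(-193714) = -50641*1/192724 - 344426*(-1/193714) = -50641/192724 + 172213/96857 = 28284642875/18666668468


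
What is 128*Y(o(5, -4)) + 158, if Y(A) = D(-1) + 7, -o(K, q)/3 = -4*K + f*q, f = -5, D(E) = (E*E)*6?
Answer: 1822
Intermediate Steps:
D(E) = 6*E² (D(E) = E²*6 = 6*E²)
o(K, q) = 12*K + 15*q (o(K, q) = -3*(-4*K - 5*q) = -3*(-5*q - 4*K) = 12*K + 15*q)
Y(A) = 13 (Y(A) = 6*(-1)² + 7 = 6*1 + 7 = 6 + 7 = 13)
128*Y(o(5, -4)) + 158 = 128*13 + 158 = 1664 + 158 = 1822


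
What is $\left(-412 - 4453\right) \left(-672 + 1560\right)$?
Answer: $-4320120$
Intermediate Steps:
$\left(-412 - 4453\right) \left(-672 + 1560\right) = \left(-4865\right) 888 = -4320120$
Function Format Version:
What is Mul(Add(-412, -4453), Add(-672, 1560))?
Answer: -4320120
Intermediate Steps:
Mul(Add(-412, -4453), Add(-672, 1560)) = Mul(-4865, 888) = -4320120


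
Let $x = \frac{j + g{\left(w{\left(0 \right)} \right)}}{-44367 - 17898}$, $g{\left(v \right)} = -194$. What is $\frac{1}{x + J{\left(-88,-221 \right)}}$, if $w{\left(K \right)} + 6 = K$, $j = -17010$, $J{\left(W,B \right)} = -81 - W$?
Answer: $\frac{62265}{453059} \approx 0.13743$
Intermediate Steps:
$w{\left(K \right)} = -6 + K$
$x = \frac{17204}{62265}$ ($x = \frac{-17010 - 194}{-44367 - 17898} = - \frac{17204}{-62265} = \left(-17204\right) \left(- \frac{1}{62265}\right) = \frac{17204}{62265} \approx 0.2763$)
$\frac{1}{x + J{\left(-88,-221 \right)}} = \frac{1}{\frac{17204}{62265} - -7} = \frac{1}{\frac{17204}{62265} + \left(-81 + 88\right)} = \frac{1}{\frac{17204}{62265} + 7} = \frac{1}{\frac{453059}{62265}} = \frac{62265}{453059}$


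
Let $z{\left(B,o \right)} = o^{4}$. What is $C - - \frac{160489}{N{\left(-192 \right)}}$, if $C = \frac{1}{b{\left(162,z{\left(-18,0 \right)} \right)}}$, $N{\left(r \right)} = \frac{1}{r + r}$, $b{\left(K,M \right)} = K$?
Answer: $- \frac{9983699711}{162} \approx -6.1628 \cdot 10^{7}$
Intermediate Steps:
$N{\left(r \right)} = \frac{1}{2 r}$
$C = \frac{1}{162} \approx 0.0061728$
$C - - \frac{160489}{N{\left(-192 \right)}} = \frac{1}{162} - - \frac{160489}{\frac{1}{2} \frac{1}{-192}} = \frac{1}{162} - - \frac{160489}{\frac{1}{2} \left(- \frac{1}{192}\right)} = \frac{1}{162} - - \frac{160489}{- \frac{1}{384}} = \frac{1}{162} - \left(-160489\right) \left(-384\right) = \frac{1}{162} - 61627776 = - \frac{9983699711}{162}$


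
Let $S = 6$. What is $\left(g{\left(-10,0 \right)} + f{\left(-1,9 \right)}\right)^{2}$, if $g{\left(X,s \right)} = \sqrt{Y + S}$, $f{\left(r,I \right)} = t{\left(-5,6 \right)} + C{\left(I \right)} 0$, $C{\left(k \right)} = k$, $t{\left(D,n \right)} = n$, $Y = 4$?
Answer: $\left(6 + \sqrt{10}\right)^{2} \approx 83.947$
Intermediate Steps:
$f{\left(r,I \right)} = 6$ ($f{\left(r,I \right)} = 6 + I 0 = 6 + 0 = 6$)
$g{\left(X,s \right)} = \sqrt{10}$ ($g{\left(X,s \right)} = \sqrt{4 + 6} = \sqrt{10}$)
$\left(g{\left(-10,0 \right)} + f{\left(-1,9 \right)}\right)^{2} = \left(\sqrt{10} + 6\right)^{2} = \left(6 + \sqrt{10}\right)^{2}$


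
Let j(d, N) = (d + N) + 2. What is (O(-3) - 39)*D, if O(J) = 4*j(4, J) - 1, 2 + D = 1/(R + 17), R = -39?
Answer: 630/11 ≈ 57.273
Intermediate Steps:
D = -45/22 (D = -2 + 1/(-39 + 17) = -2 + 1/(-22) = -2 - 1/22 = -45/22 ≈ -2.0455)
j(d, N) = 2 + N + d (j(d, N) = (N + d) + 2 = 2 + N + d)
O(J) = 23 + 4*J (O(J) = 4*(2 + J + 4) - 1 = 4*(6 + J) - 1 = (24 + 4*J) - 1 = 23 + 4*J)
(O(-3) - 39)*D = ((23 + 4*(-3)) - 39)*(-45/22) = ((23 - 12) - 39)*(-45/22) = (11 - 39)*(-45/22) = -28*(-45/22) = 630/11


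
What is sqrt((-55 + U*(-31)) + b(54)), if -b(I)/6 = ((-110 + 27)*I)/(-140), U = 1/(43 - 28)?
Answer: I*sqrt(2746905)/105 ≈ 15.785*I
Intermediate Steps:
U = 1/15 ≈ 0.066667
b(I) = -249*I/70 (b(I) = -6*(-110 + 27)*I/(-140) = -6*(-83*I)*(-1)/140 = -249*I/70)
sqrt((-55 + U*(-31)) + b(54)) = sqrt((-55 + (1/15)*(-31)) - 249/70*54) = sqrt((-55 - 31/15) - 6723/35) = sqrt(-856/15 - 6723/35) = sqrt(-26161/105) = I*sqrt(2746905)/105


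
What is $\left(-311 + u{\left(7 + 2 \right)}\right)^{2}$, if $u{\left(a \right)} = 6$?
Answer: $93025$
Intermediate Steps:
$\left(-311 + u{\left(7 + 2 \right)}\right)^{2} = \left(-311 + 6\right)^{2} = \left(-305\right)^{2} = 93025$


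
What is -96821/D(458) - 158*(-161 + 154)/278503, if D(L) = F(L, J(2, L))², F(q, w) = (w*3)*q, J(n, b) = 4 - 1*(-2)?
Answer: 48202731853/18928048666608 ≈ 0.0025466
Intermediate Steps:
J(n, b) = 6 (J(n, b) = 4 + 2 = 6)
F(q, w) = 3*q*w (F(q, w) = (3*w)*q = 3*q*w)
D(L) = 324*L² (D(L) = (3*L*6)² = (18*L)² = 324*L²)
-96821/D(458) - 158*(-161 + 154)/278503 = -96821/(324*458²) - 158*(-161 + 154)/278503 = -96821/(324*209764) - 158*(-7)*(1/278503) = -96821/67963536 + 1106*(1/278503) = -96821*1/67963536 + 1106/278503 = -96821/67963536 + 1106/278503 = 48202731853/18928048666608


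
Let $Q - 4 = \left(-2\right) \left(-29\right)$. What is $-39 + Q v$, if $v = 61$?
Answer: $3743$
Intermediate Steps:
$Q = 62$ ($Q = 4 - -58 = 4 + 58 = 62$)
$-39 + Q v = -39 + 62 \cdot 61 = -39 + 3782 = 3743$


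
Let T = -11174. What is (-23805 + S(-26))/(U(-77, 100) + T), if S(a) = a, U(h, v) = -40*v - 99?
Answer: 23831/15273 ≈ 1.5603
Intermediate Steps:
U(h, v) = -99 - 40*v
(-23805 + S(-26))/(U(-77, 100) + T) = (-23805 - 26)/((-99 - 40*100) - 11174) = -23831/((-99 - 4000) - 11174) = -23831/(-4099 - 11174) = -23831/(-15273) = -23831*(-1/15273) = 23831/15273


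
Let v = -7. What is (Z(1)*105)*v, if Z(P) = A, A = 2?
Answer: -1470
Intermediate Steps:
Z(P) = 2
(Z(1)*105)*v = (2*105)*(-7) = 210*(-7) = -1470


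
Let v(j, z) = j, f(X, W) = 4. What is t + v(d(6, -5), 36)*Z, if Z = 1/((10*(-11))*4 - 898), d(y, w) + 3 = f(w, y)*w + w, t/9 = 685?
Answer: 4124399/669 ≈ 6165.0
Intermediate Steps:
t = 6165 (t = 9*685 = 6165)
d(y, w) = -3 + 5*w (d(y, w) = -3 + (4*w + w) = -3 + 5*w)
Z = -1/1338 (Z = 1/(-110*4 - 898) = 1/(-440 - 898) = 1/(-1338) = -1/1338 ≈ -0.00074738)
t + v(d(6, -5), 36)*Z = 6165 + (-3 + 5*(-5))*(-1/1338) = 6165 + (-3 - 25)*(-1/1338) = 6165 - 28*(-1/1338) = 6165 + 14/669 = 4124399/669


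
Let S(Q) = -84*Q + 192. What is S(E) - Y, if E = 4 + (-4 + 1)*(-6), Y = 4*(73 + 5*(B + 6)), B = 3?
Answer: -2128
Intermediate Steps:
Y = 472 (Y = 4*(73 + 5*(3 + 6)) = 4*(73 + 5*9) = 4*(73 + 45) = 4*118 = 472)
E = 22 (E = 4 - 3*(-6) = 4 + 18 = 22)
S(Q) = 192 - 84*Q
S(E) - Y = (192 - 84*22) - 1*472 = (192 - 1848) - 472 = -1656 - 472 = -2128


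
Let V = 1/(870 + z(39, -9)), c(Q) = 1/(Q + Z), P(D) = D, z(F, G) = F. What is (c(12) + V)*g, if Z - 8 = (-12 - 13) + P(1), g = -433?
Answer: 391865/3636 ≈ 107.77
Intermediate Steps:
Z = -16 (Z = 8 + ((-12 - 13) + 1) = 8 + (-25 + 1) = 8 - 24 = -16)
c(Q) = 1/(-16 + Q) (c(Q) = 1/(Q - 16) = 1/(-16 + Q))
V = 1/909 (V = 1/(870 + 39) = 1/909 ≈ 0.0011001)
(c(12) + V)*g = (1/(-16 + 12) + 1/909)*(-433) = (1/(-4) + 1/909)*(-433) = (-¼ + 1/909)*(-433) = -905/3636*(-433) = 391865/3636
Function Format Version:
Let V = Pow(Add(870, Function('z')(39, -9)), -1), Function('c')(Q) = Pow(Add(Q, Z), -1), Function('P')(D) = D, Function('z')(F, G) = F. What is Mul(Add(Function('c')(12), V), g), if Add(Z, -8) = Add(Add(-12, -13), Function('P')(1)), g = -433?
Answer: Rational(391865, 3636) ≈ 107.77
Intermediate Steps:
Z = -16 (Z = Add(8, Add(Add(-12, -13), 1)) = Add(8, Add(-25, 1)) = Add(8, -24) = -16)
Function('c')(Q) = Pow(Add(-16, Q), -1) (Function('c')(Q) = Pow(Add(Q, -16), -1) = Pow(Add(-16, Q), -1))
V = Rational(1, 909) (V = Pow(Add(870, 39), -1) = Pow(909, -1) = Rational(1, 909) ≈ 0.0011001)
Mul(Add(Function('c')(12), V), g) = Mul(Add(Pow(Add(-16, 12), -1), Rational(1, 909)), -433) = Mul(Add(Pow(-4, -1), Rational(1, 909)), -433) = Mul(Add(Rational(-1, 4), Rational(1, 909)), -433) = Mul(Rational(-905, 3636), -433) = Rational(391865, 3636)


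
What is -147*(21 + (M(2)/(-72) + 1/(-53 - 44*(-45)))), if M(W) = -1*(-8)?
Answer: -4467869/1455 ≈ -3070.7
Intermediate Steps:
M(W) = 8
-147*(21 + (M(2)/(-72) + 1/(-53 - 44*(-45)))) = -147*(21 + (8/(-72) + 1/(-53 - 44*(-45)))) = -147*(21 + (8*(-1/72) - 1/45/(-97))) = -147*(21 + (-⅑ - 1/97*(-1/45))) = -147*(21 + (-⅑ + 1/4365)) = -147*(21 - 484/4365) = -147*91181/4365 = -4467869/1455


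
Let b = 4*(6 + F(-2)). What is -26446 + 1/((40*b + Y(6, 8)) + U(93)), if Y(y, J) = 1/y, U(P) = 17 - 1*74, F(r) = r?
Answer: -92534548/3499 ≈ -26446.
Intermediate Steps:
U(P) = -57 (U(P) = 17 - 74 = -57)
b = 16 (b = 4*(6 - 2) = 4*4 = 16)
-26446 + 1/((40*b + Y(6, 8)) + U(93)) = -26446 + 1/((40*16 + 1/6) - 57) = -26446 + 1/((640 + 1/6) - 57) = -26446 + 1/(3841/6 - 57) = -26446 + 1/(3499/6) = -26446 + 6/3499 = -92534548/3499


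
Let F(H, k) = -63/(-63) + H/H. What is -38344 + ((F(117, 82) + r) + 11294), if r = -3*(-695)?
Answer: -24963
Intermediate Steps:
F(H, k) = 2 (F(H, k) = -63*(-1/63) + 1 = 1 + 1 = 2)
r = 2085
-38344 + ((F(117, 82) + r) + 11294) = -38344 + ((2 + 2085) + 11294) = -38344 + (2087 + 11294) = -38344 + 13381 = -24963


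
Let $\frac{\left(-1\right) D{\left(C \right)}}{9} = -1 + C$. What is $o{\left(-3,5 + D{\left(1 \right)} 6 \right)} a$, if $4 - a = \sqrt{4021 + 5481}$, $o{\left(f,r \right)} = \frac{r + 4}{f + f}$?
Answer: $-6 + \frac{3 \sqrt{9502}}{2} \approx 140.22$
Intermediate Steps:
$D{\left(C \right)} = 9 - 9 C$ ($D{\left(C \right)} = - 9 \left(-1 + C\right) = 9 - 9 C$)
$o{\left(f,r \right)} = \frac{4 + r}{2 f}$
$a = 4 - \sqrt{9502}$ ($a = 4 - \sqrt{4021 + 5481} = 4 - \sqrt{9502} \approx -93.478$)
$o{\left(-3,5 + D{\left(1 \right)} 6 \right)} a = \frac{4 + \left(5 + \left(9 - 9\right) 6\right)}{2 \left(-3\right)} \left(4 - \sqrt{9502}\right) = \frac{1}{2} \left(- \frac{1}{3}\right) \left(4 + \left(5 + \left(9 - 9\right) 6\right)\right) \left(4 - \sqrt{9502}\right) = \frac{1}{2} \left(- \frac{1}{3}\right) \left(4 + \left(5 + 0 \cdot 6\right)\right) \left(4 - \sqrt{9502}\right) = \frac{1}{2} \left(- \frac{1}{3}\right) \left(4 + \left(5 + 0\right)\right) \left(4 - \sqrt{9502}\right) = \frac{1}{2} \left(- \frac{1}{3}\right) \left(4 + 5\right) \left(4 - \sqrt{9502}\right) = \frac{1}{2} \left(- \frac{1}{3}\right) 9 \left(4 - \sqrt{9502}\right) = - \frac{3 \left(4 - \sqrt{9502}\right)}{2} = -6 + \frac{3 \sqrt{9502}}{2}$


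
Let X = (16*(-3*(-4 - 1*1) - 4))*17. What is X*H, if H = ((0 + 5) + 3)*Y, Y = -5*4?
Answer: -478720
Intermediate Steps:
Y = -20
H = -160 (H = ((0 + 5) + 3)*(-20) = (5 + 3)*(-20) = 8*(-20) = -160)
X = 2992 (X = (16*(-3*(-4 - 1) - 4))*17 = (16*(-3*(-5) - 4))*17 = (16*(15 - 4))*17 = (16*11)*17 = 176*17 = 2992)
X*H = 2992*(-160) = -478720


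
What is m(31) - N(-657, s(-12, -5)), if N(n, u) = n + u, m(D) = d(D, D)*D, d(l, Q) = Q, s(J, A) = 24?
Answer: 1594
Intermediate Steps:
m(D) = D**2 (m(D) = D*D = D**2)
m(31) - N(-657, s(-12, -5)) = 31**2 - (-657 + 24) = 961 - 1*(-633) = 961 + 633 = 1594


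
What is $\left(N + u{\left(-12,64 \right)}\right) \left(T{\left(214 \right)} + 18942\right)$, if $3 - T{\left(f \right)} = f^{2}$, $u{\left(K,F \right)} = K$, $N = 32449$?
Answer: $-870965887$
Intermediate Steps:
$T{\left(f \right)} = 3 - f^{2}$
$\left(N + u{\left(-12,64 \right)}\right) \left(T{\left(214 \right)} + 18942\right) = \left(32449 - 12\right) \left(\left(3 - 214^{2}\right) + 18942\right) = 32437 \left(\left(3 - 45796\right) + 18942\right) = 32437 \left(-45793 + 18942\right) = 32437 \left(-26851\right) = -870965887$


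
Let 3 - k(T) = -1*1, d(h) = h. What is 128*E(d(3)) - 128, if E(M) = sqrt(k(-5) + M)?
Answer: -128 + 128*sqrt(7) ≈ 210.66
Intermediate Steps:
k(T) = 4 (k(T) = 3 - (-1) = 3 - 1*(-1) = 3 + 1 = 4)
E(M) = sqrt(4 + M)
128*E(d(3)) - 128 = 128*sqrt(4 + 3) - 128 = 128*sqrt(7) - 128 = -128 + 128*sqrt(7)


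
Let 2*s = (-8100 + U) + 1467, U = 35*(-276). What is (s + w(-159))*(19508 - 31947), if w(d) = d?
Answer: 206624229/2 ≈ 1.0331e+8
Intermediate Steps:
U = -9660
s = -16293/2 (s = ((-8100 - 9660) + 1467)/2 = (-17760 + 1467)/2 = (½)*(-16293) = -16293/2 ≈ -8146.5)
(s + w(-159))*(19508 - 31947) = (-16293/2 - 159)*(19508 - 31947) = -16611/2*(-12439) = 206624229/2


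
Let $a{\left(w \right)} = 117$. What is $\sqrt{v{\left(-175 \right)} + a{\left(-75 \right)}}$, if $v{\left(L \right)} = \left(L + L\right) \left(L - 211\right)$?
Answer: $\sqrt{135217} \approx 367.72$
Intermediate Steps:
$v{\left(L \right)} = 2 L \left(-211 + L\right)$
$\sqrt{v{\left(-175 \right)} + a{\left(-75 \right)}} = \sqrt{2 \left(-175\right) \left(-211 - 175\right) + 117} = \sqrt{2 \left(-175\right) \left(-386\right) + 117} = \sqrt{135100 + 117} = \sqrt{135217}$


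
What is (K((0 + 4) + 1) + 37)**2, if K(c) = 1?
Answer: 1444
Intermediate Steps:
(K((0 + 4) + 1) + 37)**2 = (1 + 37)**2 = 38**2 = 1444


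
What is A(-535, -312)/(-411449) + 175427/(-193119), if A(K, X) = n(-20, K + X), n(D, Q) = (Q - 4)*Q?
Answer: -211378859566/79458619431 ≈ -2.6602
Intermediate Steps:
n(D, Q) = Q*(-4 + Q) (n(D, Q) = (-4 + Q)*Q = Q*(-4 + Q))
A(K, X) = (K + X)*(-4 + K + X) (A(K, X) = (K + X)*(-4 + (K + X)) = (K + X)*(-4 + K + X))
A(-535, -312)/(-411449) + 175427/(-193119) = ((-535 - 312)*(-4 - 535 - 312))/(-411449) + 175427/(-193119) = -847*(-851)*(-1/411449) + 175427*(-1/193119) = 720797*(-1/411449) - 175427/193119 = -720797/411449 - 175427/193119 = -211378859566/79458619431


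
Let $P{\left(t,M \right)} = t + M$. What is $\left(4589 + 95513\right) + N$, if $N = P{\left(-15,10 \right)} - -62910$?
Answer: $163007$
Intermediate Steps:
$P{\left(t,M \right)} = M + t$
$N = 62905$ ($N = \left(10 - 15\right) - -62910 = -5 + 62910 = 62905$)
$\left(4589 + 95513\right) + N = \left(4589 + 95513\right) + 62905 = 100102 + 62905 = 163007$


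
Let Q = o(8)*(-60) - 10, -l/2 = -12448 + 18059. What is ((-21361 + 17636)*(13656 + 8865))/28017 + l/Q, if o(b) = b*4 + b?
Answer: -33643706746/11253495 ≈ -2989.6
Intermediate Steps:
l = -11222 (l = -2*(-12448 + 18059) = -2*5611 = -11222)
o(b) = 5*b (o(b) = 4*b + b = 5*b)
Q = -2410 (Q = (5*8)*(-60) - 10 = 40*(-60) - 10 = -2400 - 10 = -2410)
((-21361 + 17636)*(13656 + 8865))/28017 + l/Q = ((-21361 + 17636)*(13656 + 8865))/28017 - 11222/(-2410) = -3725*22521*(1/28017) - 11222*(-1/2410) = -83890725*1/28017 + 5611/1205 = -27963575/9339 + 5611/1205 = -33643706746/11253495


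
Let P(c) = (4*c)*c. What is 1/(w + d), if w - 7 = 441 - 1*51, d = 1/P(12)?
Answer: 576/228673 ≈ 0.0025189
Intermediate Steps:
P(c) = 4*c²
d = 1/576 (d = 1/(4*12²) = 1/(4*144) = 1/576 ≈ 0.0017361)
w = 397 (w = 7 + (441 - 1*51) = 7 + (441 - 51) = 7 + 390 = 397)
1/(w + d) = 1/(397 + 1/576) = 1/(228673/576) = 576/228673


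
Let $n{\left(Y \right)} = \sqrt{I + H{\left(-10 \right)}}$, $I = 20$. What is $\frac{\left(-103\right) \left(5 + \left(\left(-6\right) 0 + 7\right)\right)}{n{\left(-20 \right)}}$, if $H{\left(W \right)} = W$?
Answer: $- \frac{618 \sqrt{10}}{5} \approx -390.86$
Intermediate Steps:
$n{\left(Y \right)} = \sqrt{10}$ ($n{\left(Y \right)} = \sqrt{20 - 10} = \sqrt{10}$)
$\frac{\left(-103\right) \left(5 + \left(\left(-6\right) 0 + 7\right)\right)}{n{\left(-20 \right)}} = \frac{\left(-103\right) \left(5 + \left(\left(-6\right) 0 + 7\right)\right)}{\sqrt{10}} = - 103 \left(5 + \left(0 + 7\right)\right) \frac{\sqrt{10}}{10} = - 103 \left(5 + 7\right) \frac{\sqrt{10}}{10} = \left(-103\right) 12 \frac{\sqrt{10}}{10} = - 1236 \frac{\sqrt{10}}{10} = - \frac{618 \sqrt{10}}{5}$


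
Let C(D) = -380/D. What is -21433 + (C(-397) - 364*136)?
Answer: -28161609/397 ≈ -70936.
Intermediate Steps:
-21433 + (C(-397) - 364*136) = -21433 + (-380/(-397) - 364*136) = -21433 + (-380*(-1/397) - 1*49504) = -21433 + (380/397 - 49504) = -21433 - 19652708/397 = -28161609/397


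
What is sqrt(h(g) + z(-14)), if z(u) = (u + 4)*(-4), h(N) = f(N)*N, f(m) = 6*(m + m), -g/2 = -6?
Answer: 2*sqrt(442) ≈ 42.048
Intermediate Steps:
g = 12 (g = -2*(-6) = 12)
f(m) = 12*m (f(m) = 6*(2*m) = 12*m)
h(N) = 12*N**2 (h(N) = (12*N)*N = 12*N**2)
z(u) = -16 - 4*u (z(u) = (4 + u)*(-4) = -16 - 4*u)
sqrt(h(g) + z(-14)) = sqrt(12*12**2 + (-16 - 4*(-14))) = sqrt(12*144 + (-16 + 56)) = sqrt(1728 + 40) = sqrt(1768) = 2*sqrt(442)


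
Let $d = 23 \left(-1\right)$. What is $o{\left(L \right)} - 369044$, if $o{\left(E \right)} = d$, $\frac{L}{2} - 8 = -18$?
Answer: $-369067$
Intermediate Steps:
$L = -20$ ($L = 16 + 2 \left(-18\right) = 16 - 36 = -20$)
$d = -23$
$o{\left(E \right)} = -23$
$o{\left(L \right)} - 369044 = -23 - 369044 = -369067$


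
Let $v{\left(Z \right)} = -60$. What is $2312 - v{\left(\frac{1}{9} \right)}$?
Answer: $2372$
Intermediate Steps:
$2312 - v{\left(\frac{1}{9} \right)} = 2312 - -60 = 2312 + 60 = 2372$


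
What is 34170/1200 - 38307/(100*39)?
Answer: 48497/2600 ≈ 18.653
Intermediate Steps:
34170/1200 - 38307/(100*39) = 34170*(1/1200) - 38307/3900 = 1139/40 - 38307*1/3900 = 1139/40 - 12769/1300 = 48497/2600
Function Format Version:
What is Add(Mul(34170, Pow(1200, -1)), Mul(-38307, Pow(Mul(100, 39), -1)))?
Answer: Rational(48497, 2600) ≈ 18.653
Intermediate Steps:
Add(Mul(34170, Pow(1200, -1)), Mul(-38307, Pow(Mul(100, 39), -1))) = Add(Mul(34170, Rational(1, 1200)), Mul(-38307, Pow(3900, -1))) = Add(Rational(1139, 40), Mul(-38307, Rational(1, 3900))) = Add(Rational(1139, 40), Rational(-12769, 1300)) = Rational(48497, 2600)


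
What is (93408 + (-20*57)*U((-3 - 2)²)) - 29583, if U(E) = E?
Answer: 35325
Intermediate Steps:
(93408 + (-20*57)*U((-3 - 2)²)) - 29583 = (93408 + (-20*57)*(-3 - 2)²) - 29583 = (93408 - 1140*(-5)²) - 29583 = (93408 - 1140*25) - 29583 = (93408 - 28500) - 29583 = 64908 - 29583 = 35325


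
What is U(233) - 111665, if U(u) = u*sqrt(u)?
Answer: -111665 + 233*sqrt(233) ≈ -1.0811e+5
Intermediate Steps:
U(u) = u**(3/2)
U(233) - 111665 = 233**(3/2) - 111665 = 233*sqrt(233) - 111665 = -111665 + 233*sqrt(233)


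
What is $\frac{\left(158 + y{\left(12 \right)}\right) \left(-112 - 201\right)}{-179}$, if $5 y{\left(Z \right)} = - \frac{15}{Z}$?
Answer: $\frac{197503}{716} \approx 275.84$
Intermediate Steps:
$y{\left(Z \right)} = - \frac{3}{Z}$ ($y{\left(Z \right)} = \frac{\left(-15\right) \frac{1}{Z}}{5} = - \frac{3}{Z}$)
$\frac{\left(158 + y{\left(12 \right)}\right) \left(-112 - 201\right)}{-179} = \frac{\left(158 - \frac{3}{12}\right) \left(-112 - 201\right)}{-179} = - \frac{\left(158 - \frac{1}{4}\right) \left(-313\right)}{179} = - \frac{\frac{631}{4} \left(-313\right)}{179} = \left(- \frac{1}{179}\right) \left(- \frac{197503}{4}\right) = \frac{197503}{716}$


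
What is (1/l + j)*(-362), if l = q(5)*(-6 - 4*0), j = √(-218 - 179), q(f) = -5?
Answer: -181/15 - 362*I*√397 ≈ -12.067 - 7212.8*I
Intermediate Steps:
j = I*√397 (j = √(-397) = I*√397 ≈ 19.925*I)
l = 30 (l = -5*(-6 - 4*0) = -5*(-6 + 0) = -5*(-6) = 30)
(1/l + j)*(-362) = (1/30 + I*√397)*(-362) = -181/15 - 362*I*√397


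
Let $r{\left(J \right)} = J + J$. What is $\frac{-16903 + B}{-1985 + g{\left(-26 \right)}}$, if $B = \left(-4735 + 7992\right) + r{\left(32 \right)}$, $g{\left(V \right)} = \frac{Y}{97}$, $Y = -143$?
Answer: $\frac{658727}{96344} \approx 6.8372$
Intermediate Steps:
$r{\left(J \right)} = 2 J$
$g{\left(V \right)} = - \frac{143}{97}$
$B = 3321$ ($B = \left(-4735 + 7992\right) + 2 \cdot 32 = 3257 + 64 = 3321$)
$\frac{-16903 + B}{-1985 + g{\left(-26 \right)}} = \frac{-16903 + 3321}{-1985 - \frac{143}{97}} = - \frac{13582}{- \frac{192688}{97}} = \left(-13582\right) \left(- \frac{97}{192688}\right) = \frac{658727}{96344}$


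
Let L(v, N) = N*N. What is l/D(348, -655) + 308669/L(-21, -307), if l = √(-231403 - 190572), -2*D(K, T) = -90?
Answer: 308669/94249 + I*√16879/9 ≈ 3.275 + 14.435*I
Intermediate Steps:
L(v, N) = N²
D(K, T) = 45 (D(K, T) = -½*(-90) = 45)
l = 5*I*√16879 (l = √(-421975) = 5*I*√16879 ≈ 649.6*I)
l/D(348, -655) + 308669/L(-21, -307) = (5*I*√16879)/45 + 308669/((-307)²) = (5*I*√16879)*(1/45) + 308669/94249 = I*√16879/9 + 308669*(1/94249) = I*√16879/9 + 308669/94249 = 308669/94249 + I*√16879/9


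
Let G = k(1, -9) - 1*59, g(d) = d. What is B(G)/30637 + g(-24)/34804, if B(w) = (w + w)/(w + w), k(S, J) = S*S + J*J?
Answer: -175121/266572537 ≈ -0.00065694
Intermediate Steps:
k(S, J) = J**2 + S**2 (k(S, J) = S**2 + J**2 = J**2 + S**2)
G = 23 (G = ((-9)**2 + 1**2) - 1*59 = (81 + 1) - 59 = 82 - 59 = 23)
B(w) = 1 (B(w) = (2*w)/((2*w)) = (2*w)*(1/(2*w)) = 1)
B(G)/30637 + g(-24)/34804 = 1/30637 - 24/34804 = 1*(1/30637) - 24*1/34804 = 1/30637 - 6/8701 = -175121/266572537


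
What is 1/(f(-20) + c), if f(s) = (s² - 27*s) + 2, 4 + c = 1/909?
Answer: 909/852643 ≈ 0.0010661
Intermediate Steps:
c = -3635/909 (c = -4 + 1/909 = -3635/909 ≈ -3.9989)
f(s) = 2 + s² - 27*s
1/(f(-20) + c) = 1/((2 + (-20)² - 27*(-20)) - 3635/909) = 1/((2 + 400 + 540) - 3635/909) = 1/(942 - 3635/909) = 1/(852643/909) = 909/852643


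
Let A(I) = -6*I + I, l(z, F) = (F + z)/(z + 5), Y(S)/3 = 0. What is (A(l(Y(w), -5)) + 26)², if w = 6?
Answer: 961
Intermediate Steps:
Y(S) = 0 (Y(S) = 3*0 = 0)
l(z, F) = (F + z)/(5 + z)
A(I) = -5*I
(A(l(Y(w), -5)) + 26)² = (-5*(-5 + 0)/(5 + 0) + 26)² = (-5*(-5)/5 + 26)² = (-(-5) + 26)² = (-5*(-1) + 26)² = (5 + 26)² = 31² = 961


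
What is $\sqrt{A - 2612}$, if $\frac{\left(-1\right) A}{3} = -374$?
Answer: $i \sqrt{1490} \approx 38.601 i$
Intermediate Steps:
$A = 1122$ ($A = \left(-3\right) \left(-374\right) = 1122$)
$\sqrt{A - 2612} = \sqrt{1122 - 2612} = \sqrt{-1490} = i \sqrt{1490}$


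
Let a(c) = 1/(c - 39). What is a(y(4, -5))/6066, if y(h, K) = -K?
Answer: -1/206244 ≈ -4.8486e-6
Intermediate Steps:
a(c) = 1/(-39 + c)
a(y(4, -5))/6066 = 1/(-39 - 1*(-5)*6066) = (1/6066)/(-39 + 5) = (1/6066)/(-34) = -1/34*1/6066 = -1/206244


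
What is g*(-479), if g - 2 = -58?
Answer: 26824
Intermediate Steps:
g = -56 (g = 2 - 58 = -56)
g*(-479) = -56*(-479) = 26824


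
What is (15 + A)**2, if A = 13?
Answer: 784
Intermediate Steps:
(15 + A)**2 = (15 + 13)**2 = 28**2 = 784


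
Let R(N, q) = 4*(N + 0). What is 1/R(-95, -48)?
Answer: -1/380 ≈ -0.0026316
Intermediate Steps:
R(N, q) = 4*N
1/R(-95, -48) = 1/(4*(-95)) = 1/(-380) = -1/380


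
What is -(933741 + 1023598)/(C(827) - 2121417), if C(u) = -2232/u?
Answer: 1618719353/1754414091 ≈ 0.92266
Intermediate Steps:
-(933741 + 1023598)/(C(827) - 2121417) = -(933741 + 1023598)/(-2232/827 - 2121417) = -1957339/(-2232*1/827 - 2121417) = -1957339/(-2232/827 - 2121417) = -1957339/(-1754414091/827) = -1957339*(-827)/1754414091 = -1*(-1618719353/1754414091) = 1618719353/1754414091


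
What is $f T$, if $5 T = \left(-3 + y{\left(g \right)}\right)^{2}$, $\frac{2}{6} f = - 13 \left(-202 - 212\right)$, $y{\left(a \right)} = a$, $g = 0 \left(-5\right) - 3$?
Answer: $\frac{581256}{5} \approx 1.1625 \cdot 10^{5}$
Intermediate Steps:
$g = -3$ ($g = 0 - 3 = -3$)
$f = 16146$ ($f = 3 \left(- 13 \left(-202 - 212\right)\right) = 3 \left(\left(-13\right) \left(-414\right)\right) = 3 \cdot 5382 = 16146$)
$T = \frac{36}{5}$ ($T = \frac{\left(-3 - 3\right)^{2}}{5} = \frac{\left(-6\right)^{2}}{5} = \frac{1}{5} \cdot 36 = \frac{36}{5} \approx 7.2$)
$f T = 16146 \cdot \frac{36}{5} = \frac{581256}{5}$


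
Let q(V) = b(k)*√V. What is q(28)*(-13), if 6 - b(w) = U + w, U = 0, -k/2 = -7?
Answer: 208*√7 ≈ 550.32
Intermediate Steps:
k = 14 (k = -2*(-7) = 14)
b(w) = 6 - w (b(w) = 6 - (0 + w) = 6 - w)
q(V) = -8*√V (q(V) = (6 - 1*14)*√V = (6 - 14)*√V = -8*√V)
q(28)*(-13) = -16*√7*(-13) = 208*√7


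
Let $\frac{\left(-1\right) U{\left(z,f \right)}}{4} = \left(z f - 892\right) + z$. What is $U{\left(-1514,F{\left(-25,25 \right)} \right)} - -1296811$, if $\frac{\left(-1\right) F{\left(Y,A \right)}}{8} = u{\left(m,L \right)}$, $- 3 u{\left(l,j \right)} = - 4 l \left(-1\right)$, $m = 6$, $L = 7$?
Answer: $1694019$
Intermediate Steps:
$u{\left(l,j \right)} = - \frac{4 l}{3}$ ($u{\left(l,j \right)} = - \frac{- 4 l \left(-1\right)}{3} = - \frac{4 l}{3}$)
$F{\left(Y,A \right)} = 64$ ($F{\left(Y,A \right)} = - 8 \left(\left(- \frac{4}{3}\right) 6\right) = \left(-8\right) \left(-8\right) = 64$)
$U{\left(z,f \right)} = 3568 - 4 z - 4 f z$ ($U{\left(z,f \right)} = - 4 \left(\left(z f - 892\right) + z\right) = - 4 \left(\left(f z - 892\right) + z\right) = - 4 \left(\left(-892 + f z\right) + z\right) = - 4 \left(-892 + z + f z\right) = 3568 - 4 z - 4 f z$)
$U{\left(-1514,F{\left(-25,25 \right)} \right)} - -1296811 = \left(3568 - -6056 - 256 \left(-1514\right)\right) - -1296811 = \left(3568 + 6056 + 387584\right) + 1296811 = 397208 + 1296811 = 1694019$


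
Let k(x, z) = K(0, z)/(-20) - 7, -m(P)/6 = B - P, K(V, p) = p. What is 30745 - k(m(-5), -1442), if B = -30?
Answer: 306799/10 ≈ 30680.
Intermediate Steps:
m(P) = 180 + 6*P (m(P) = -6*(-30 - P) = 180 + 6*P)
k(x, z) = -7 - z/20 (k(x, z) = z/(-20) - 7 = -z/20 - 7 = -7 - z/20)
30745 - k(m(-5), -1442) = 30745 - (-7 - 1/20*(-1442)) = 30745 - (-7 + 721/10) = 30745 - 1*651/10 = 30745 - 651/10 = 306799/10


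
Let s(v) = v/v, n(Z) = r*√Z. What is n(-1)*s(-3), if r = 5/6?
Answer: 5*I/6 ≈ 0.83333*I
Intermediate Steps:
r = ⅚ (r = 5*(⅙) = ⅚ ≈ 0.83333)
n(Z) = 5*√Z/6
s(v) = 1
n(-1)*s(-3) = (5*√(-1)/6)*1 = (5*I/6)*1 = 5*I/6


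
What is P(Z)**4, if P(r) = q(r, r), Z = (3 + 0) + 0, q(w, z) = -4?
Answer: 256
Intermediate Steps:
Z = 3 (Z = 3 + 0 = 3)
P(r) = -4
P(Z)**4 = (-4)**4 = 256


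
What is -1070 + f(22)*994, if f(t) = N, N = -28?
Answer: -28902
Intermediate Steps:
f(t) = -28
-1070 + f(22)*994 = -1070 - 28*994 = -1070 - 27832 = -28902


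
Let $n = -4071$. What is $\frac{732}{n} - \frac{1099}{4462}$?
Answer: $- \frac{112177}{263258} \approx -0.42611$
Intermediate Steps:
$\frac{732}{n} - \frac{1099}{4462} = \frac{732}{-4071} - \frac{1099}{4462} = 732 \left(- \frac{1}{4071}\right) - \frac{1099}{4462} = - \frac{244}{1357} - \frac{1099}{4462} = - \frac{112177}{263258}$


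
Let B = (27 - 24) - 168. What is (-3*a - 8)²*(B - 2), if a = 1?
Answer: -20207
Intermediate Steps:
B = -165 (B = 3 - 168 = -165)
(-3*a - 8)²*(B - 2) = (-3*1 - 8)²*(-165 - 2) = (-3 - 8)²*(-167) = (-11)²*(-167) = 121*(-167) = -20207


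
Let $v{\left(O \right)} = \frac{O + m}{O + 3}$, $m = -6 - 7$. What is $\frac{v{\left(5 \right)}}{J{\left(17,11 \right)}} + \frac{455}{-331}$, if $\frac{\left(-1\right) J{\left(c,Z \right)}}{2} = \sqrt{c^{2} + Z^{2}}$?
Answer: $- \frac{455}{331} + \frac{\sqrt{410}}{820} \approx -1.3499$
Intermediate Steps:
$m = -13$ ($m = -6 - 7 = -13$)
$J{\left(c,Z \right)} = - 2 \sqrt{Z^{2} + c^{2}}$ ($J{\left(c,Z \right)} = - 2 \sqrt{c^{2} + Z^{2}} = - 2 \sqrt{Z^{2} + c^{2}}$)
$v{\left(O \right)} = \frac{-13 + O}{3 + O}$ ($v{\left(O \right)} = \frac{O - 13}{O + 3} = \frac{-13 + O}{3 + O}$)
$\frac{v{\left(5 \right)}}{J{\left(17,11 \right)}} + \frac{455}{-331} = \frac{\frac{1}{3 + 5} \left(-13 + 5\right)}{\left(-2\right) \sqrt{11^{2} + 17^{2}}} + \frac{455}{-331} = \frac{\frac{1}{8} \left(-8\right)}{\left(-2\right) \sqrt{121 + 289}} + 455 \left(- \frac{1}{331}\right) = \frac{\frac{1}{8} \left(-8\right)}{\left(-2\right) \sqrt{410}} - \frac{455}{331} = - \frac{\left(-1\right) \sqrt{410}}{820} - \frac{455}{331} = \frac{\sqrt{410}}{820} - \frac{455}{331} = - \frac{455}{331} + \frac{\sqrt{410}}{820}$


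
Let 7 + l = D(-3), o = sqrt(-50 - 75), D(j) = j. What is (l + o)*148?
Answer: -1480 + 740*I*sqrt(5) ≈ -1480.0 + 1654.7*I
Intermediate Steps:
o = 5*I*sqrt(5) (o = sqrt(-125) = 5*I*sqrt(5) ≈ 11.18*I)
l = -10 (l = -7 - 3 = -10)
(l + o)*148 = (-10 + 5*I*sqrt(5))*148 = -1480 + 740*I*sqrt(5)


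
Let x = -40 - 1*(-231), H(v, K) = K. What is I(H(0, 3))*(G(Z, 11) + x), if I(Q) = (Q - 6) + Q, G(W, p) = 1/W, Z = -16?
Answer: 0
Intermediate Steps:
x = 191 (x = -40 + 231 = 191)
I(Q) = -6 + 2*Q (I(Q) = (-6 + Q) + Q = -6 + 2*Q)
I(H(0, 3))*(G(Z, 11) + x) = (-6 + 2*3)*(1/(-16) + 191) = (-6 + 6)*(-1/16 + 191) = 0*(3055/16) = 0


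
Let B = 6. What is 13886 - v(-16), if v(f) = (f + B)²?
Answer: 13786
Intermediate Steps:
v(f) = (6 + f)² (v(f) = (f + 6)² = (6 + f)²)
13886 - v(-16) = 13886 - (6 - 16)² = 13886 - 1*(-10)² = 13886 - 1*100 = 13886 - 100 = 13786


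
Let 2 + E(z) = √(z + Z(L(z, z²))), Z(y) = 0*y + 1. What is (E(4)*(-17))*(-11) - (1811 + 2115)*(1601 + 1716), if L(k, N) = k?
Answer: -13022916 + 187*√5 ≈ -1.3022e+7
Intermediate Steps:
Z(y) = 1 (Z(y) = 0 + 1 = 1)
E(z) = -2 + √(1 + z) (E(z) = -2 + √(z + 1) = -2 + √(1 + z))
(E(4)*(-17))*(-11) - (1811 + 2115)*(1601 + 1716) = ((-2 + √(1 + 4))*(-17))*(-11) - (1811 + 2115)*(1601 + 1716) = ((-2 + √5)*(-17))*(-11) - 3926*3317 = (34 - 17*√5)*(-11) - 1*13022542 = (-374 + 187*√5) - 13022542 = -13022916 + 187*√5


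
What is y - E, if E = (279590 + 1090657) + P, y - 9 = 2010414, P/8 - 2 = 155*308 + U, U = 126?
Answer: 257232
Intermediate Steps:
P = 382944 (P = 16 + 8*(155*308 + 126) = 16 + 8*(47740 + 126) = 16 + 8*47866 = 16 + 382928 = 382944)
y = 2010423 (y = 9 + 2010414 = 2010423)
E = 1753191 (E = (279590 + 1090657) + 382944 = 1370247 + 382944 = 1753191)
y - E = 2010423 - 1*1753191 = 2010423 - 1753191 = 257232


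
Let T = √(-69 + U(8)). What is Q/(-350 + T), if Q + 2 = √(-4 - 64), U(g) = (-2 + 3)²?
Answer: (I + √17)/(√17 + 175*I) ≈ 0.0062659 - 0.023413*I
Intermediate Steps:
U(g) = 1 (U(g) = 1² = 1)
T = 2*I*√17 (T = √(-69 + 1) = √(-68) = 2*I*√17 ≈ 8.2462*I)
Q = -2 + 2*I*√17 (Q = -2 + √(-4 - 64) = -2 + √(-68) = -2 + 2*I*√17 ≈ -2.0 + 8.2462*I)
Q/(-350 + T) = (-2 + 2*I*√17)/(-350 + 2*I*√17)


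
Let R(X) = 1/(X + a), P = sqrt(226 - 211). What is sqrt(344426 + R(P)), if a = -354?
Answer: sqrt(344426 - 1/(354 - sqrt(15))) ≈ 586.88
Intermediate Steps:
P = sqrt(15) ≈ 3.8730
R(X) = 1/(-354 + X) (R(X) = 1/(X - 354) = 1/(-354 + X))
sqrt(344426 + R(P)) = sqrt(344426 + 1/(-354 + sqrt(15)))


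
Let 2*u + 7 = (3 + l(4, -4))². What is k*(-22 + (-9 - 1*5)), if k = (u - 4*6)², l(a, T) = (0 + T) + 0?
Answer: -26244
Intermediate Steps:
l(a, T) = T (l(a, T) = T + 0 = T)
u = -3 (u = -7/2 + (3 - 4)²/2 = -7/2 + (½)*(-1)² = -7/2 + (½)*1 = -7/2 + ½ = -3)
k = 729 (k = (-3 - 4*6)² = (-3 - 24)² = (-27)² = 729)
k*(-22 + (-9 - 1*5)) = 729*(-22 + (-9 - 1*5)) = 729*(-22 + (-9 - 5)) = 729*(-22 - 14) = 729*(-36) = -26244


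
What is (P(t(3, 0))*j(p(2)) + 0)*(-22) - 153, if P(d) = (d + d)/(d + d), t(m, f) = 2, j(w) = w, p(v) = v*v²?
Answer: -329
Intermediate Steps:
p(v) = v³
P(d) = 1 (P(d) = (2*d)/((2*d)) = (2*d)*(1/(2*d)) = 1)
(P(t(3, 0))*j(p(2)) + 0)*(-22) - 153 = (1*2³ + 0)*(-22) - 153 = (1*8 + 0)*(-22) - 153 = (8 + 0)*(-22) - 153 = 8*(-22) - 153 = -176 - 153 = -329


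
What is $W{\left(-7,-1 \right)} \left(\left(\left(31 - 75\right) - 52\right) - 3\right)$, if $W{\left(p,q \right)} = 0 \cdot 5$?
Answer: $0$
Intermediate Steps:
$W{\left(p,q \right)} = 0$
$W{\left(-7,-1 \right)} \left(\left(\left(31 - 75\right) - 52\right) - 3\right) = 0 \left(\left(\left(31 - 75\right) - 52\right) - 3\right) = 0 \left(\left(-44 - 52\right) - 3\right) = 0 \left(-96 - 3\right) = 0 \left(-99\right) = 0$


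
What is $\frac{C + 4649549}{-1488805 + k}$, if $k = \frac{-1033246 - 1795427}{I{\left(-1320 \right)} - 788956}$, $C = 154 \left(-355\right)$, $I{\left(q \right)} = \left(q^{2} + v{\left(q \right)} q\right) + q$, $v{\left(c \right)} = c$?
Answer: $- \frac{12381011742596}{4011623632493} \approx -3.0863$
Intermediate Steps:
$I{\left(q \right)} = q + 2 q^{2}$ ($I{\left(q \right)} = \left(q^{2} + q q\right) + q = \left(q^{2} + q^{2}\right) + q = 2 q^{2} + q = q + 2 q^{2}$)
$C = -54670$
$k = - \frac{2828673}{2694524}$ ($k = \frac{-1033246 - 1795427}{- 1320 \left(1 + 2 \left(-1320\right)\right) - 788956} = - \frac{2828673}{- 1320 \left(1 - 2640\right) - 788956} = - \frac{2828673}{\left(-1320\right) \left(-2639\right) - 788956} = - \frac{2828673}{3483480 - 788956} = - \frac{2828673}{2694524} \approx -1.0498$)
$\frac{C + 4649549}{-1488805 + k} = \frac{-54670 + 4649549}{-1488805 - \frac{2828673}{2694524}} = \frac{4594879}{- \frac{4011623632493}{2694524}} = 4594879 \left(- \frac{2694524}{4011623632493}\right) = - \frac{12381011742596}{4011623632493}$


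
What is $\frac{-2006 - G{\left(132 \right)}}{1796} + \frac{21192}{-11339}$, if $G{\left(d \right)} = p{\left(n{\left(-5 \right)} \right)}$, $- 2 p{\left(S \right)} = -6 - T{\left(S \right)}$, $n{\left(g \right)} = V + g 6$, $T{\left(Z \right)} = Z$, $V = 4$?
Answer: $- \frac{15173369}{5091211} \approx -2.9803$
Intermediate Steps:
$n{\left(g \right)} = 4 + 6 g$ ($n{\left(g \right)} = 4 + g 6 = 4 + 6 g$)
$p{\left(S \right)} = 3 + \frac{S}{2}$ ($p{\left(S \right)} = - \frac{-6 - S}{2} = 3 + \frac{S}{2}$)
$G{\left(d \right)} = -10$ ($G{\left(d \right)} = 3 + \frac{4 + 6 \left(-5\right)}{2} = 3 + \frac{4 - 30}{2} = 3 + \frac{1}{2} \left(-26\right) = 3 - 13 = -10$)
$\frac{-2006 - G{\left(132 \right)}}{1796} + \frac{21192}{-11339} = \frac{-2006 - -10}{1796} + \frac{21192}{-11339} = \left(-2006 + 10\right) \frac{1}{1796} + 21192 \left(- \frac{1}{11339}\right) = \left(-1996\right) \frac{1}{1796} - \frac{21192}{11339} = - \frac{499}{449} - \frac{21192}{11339} = - \frac{15173369}{5091211}$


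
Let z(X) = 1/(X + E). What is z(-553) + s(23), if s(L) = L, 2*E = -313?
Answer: 32635/1419 ≈ 22.999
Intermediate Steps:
E = -313/2 (E = (1/2)*(-313) = -313/2 ≈ -156.50)
z(X) = 1/(-313/2 + X) (z(X) = 1/(X - 313/2) = 1/(-313/2 + X))
z(-553) + s(23) = 2/(-313 + 2*(-553)) + 23 = 2/(-313 - 1106) + 23 = 2/(-1419) + 23 = 2*(-1/1419) + 23 = -2/1419 + 23 = 32635/1419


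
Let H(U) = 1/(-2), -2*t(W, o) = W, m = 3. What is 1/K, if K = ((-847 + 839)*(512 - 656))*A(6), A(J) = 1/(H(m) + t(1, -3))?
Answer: -1/1152 ≈ -0.00086806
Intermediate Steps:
t(W, o) = -W/2
H(U) = -½
A(J) = -1 (A(J) = 1/(-½ - ½*1) = 1/(-½ - ½) = 1/(-1) = -1)
K = -1152 (K = ((-847 + 839)*(512 - 656))*(-1) = -8*(-144)*(-1) = 1152*(-1) = -1152)
1/K = 1/(-1152) = -1/1152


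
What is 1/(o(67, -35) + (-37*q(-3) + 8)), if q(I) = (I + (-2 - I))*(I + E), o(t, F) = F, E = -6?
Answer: -1/693 ≈ -0.0014430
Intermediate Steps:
q(I) = 12 - 2*I (q(I) = (I + (-2 - I))*(I - 6) = -2*(-6 + I) = 12 - 2*I)
1/(o(67, -35) + (-37*q(-3) + 8)) = 1/(-35 + (-37*(12 - 2*(-3)) + 8)) = 1/(-35 + (-37*(12 + 6) + 8)) = 1/(-35 + (-37*18 + 8)) = 1/(-35 + (-666 + 8)) = 1/(-35 - 658) = 1/(-693) = -1/693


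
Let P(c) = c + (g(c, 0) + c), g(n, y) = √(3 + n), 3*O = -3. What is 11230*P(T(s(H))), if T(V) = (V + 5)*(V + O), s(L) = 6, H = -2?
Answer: 1235300 + 11230*√58 ≈ 1.3208e+6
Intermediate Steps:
O = -1 (O = (⅓)*(-3) = -1)
T(V) = (-1 + V)*(5 + V) (T(V) = (V + 5)*(V - 1) = (5 + V)*(-1 + V) = (-1 + V)*(5 + V))
P(c) = √(3 + c) + 2*c (P(c) = c + (√(3 + c) + c) = c + (c + √(3 + c)) = √(3 + c) + 2*c)
11230*P(T(s(H))) = 11230*(√(3 + (-5 + 6² + 4*6)) + 2*(-5 + 6² + 4*6)) = 11230*(√(3 + (-5 + 36 + 24)) + 2*(-5 + 36 + 24)) = 11230*(√(3 + 55) + 2*55) = 11230*(√58 + 110) = 11230*(110 + √58) = 1235300 + 11230*√58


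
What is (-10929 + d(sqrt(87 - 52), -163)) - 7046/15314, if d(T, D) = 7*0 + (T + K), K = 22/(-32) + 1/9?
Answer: -927041975/84816 + sqrt(35) ≈ -10924.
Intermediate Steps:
K = -83/144 (K = 22*(-1/32) + 1*(1/9) = -11/16 + 1/9 = -83/144 ≈ -0.57639)
d(T, D) = -83/144 + T (d(T, D) = 7*0 + (T - 83/144) = 0 + (-83/144 + T) = -83/144 + T)
(-10929 + d(sqrt(87 - 52), -163)) - 7046/15314 = (-10929 + (-83/144 + sqrt(87 - 52))) - 7046/15314 = (-10929 + (-83/144 + sqrt(35))) - 7046*1/15314 = (-1573859/144 + sqrt(35)) - 271/589 = -927041975/84816 + sqrt(35)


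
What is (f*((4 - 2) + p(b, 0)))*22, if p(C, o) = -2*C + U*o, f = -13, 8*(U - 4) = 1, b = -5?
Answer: -3432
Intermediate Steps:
U = 33/8 (U = 4 + (⅛)*1 = 4 + ⅛ = 33/8 ≈ 4.1250)
p(C, o) = -2*C + 33*o/8
(f*((4 - 2) + p(b, 0)))*22 = -13*((4 - 2) + (-2*(-5) + (33/8)*0))*22 = -13*(2 + (10 + 0))*22 = -13*(2 + 10)*22 = -13*12*22 = -156*22 = -3432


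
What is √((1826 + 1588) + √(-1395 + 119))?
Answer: √(3414 + 2*I*√319) ≈ 58.43 + 0.3057*I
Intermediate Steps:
√((1826 + 1588) + √(-1395 + 119)) = √(3414 + √(-1276)) = √(3414 + 2*I*√319)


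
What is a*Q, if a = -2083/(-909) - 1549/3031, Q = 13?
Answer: 63771916/2755179 ≈ 23.146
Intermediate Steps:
a = 4905532/2755179 (a = -2083*(-1/909) - 1549*1/3031 = 2083/909 - 1549/3031 = 4905532/2755179 ≈ 1.7805)
a*Q = (4905532/2755179)*13 = 63771916/2755179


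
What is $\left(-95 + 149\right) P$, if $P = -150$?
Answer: $-8100$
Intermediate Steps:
$\left(-95 + 149\right) P = \left(-95 + 149\right) \left(-150\right) = 54 \left(-150\right) = -8100$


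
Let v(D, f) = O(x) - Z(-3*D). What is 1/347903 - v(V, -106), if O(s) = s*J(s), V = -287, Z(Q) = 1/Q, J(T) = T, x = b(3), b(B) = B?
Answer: -2695551583/299544483 ≈ -8.9988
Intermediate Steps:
x = 3
O(s) = s**2 (O(s) = s*s = s**2)
v(D, f) = 9 + 1/(3*D) (v(D, f) = 3**2 - 1/((-3*D)) = 9 - (-1)/(3*D) = 9 + 1/(3*D))
1/347903 - v(V, -106) = 1/347903 - (9 + (1/3)/(-287)) = 1/347903 - (9 + (1/3)*(-1/287)) = 1/347903 - (9 - 1/861) = 1/347903 - 1*7748/861 = 1/347903 - 7748/861 = -2695551583/299544483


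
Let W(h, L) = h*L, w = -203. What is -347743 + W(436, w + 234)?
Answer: -334227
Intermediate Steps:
W(h, L) = L*h
-347743 + W(436, w + 234) = -347743 + (-203 + 234)*436 = -347743 + 31*436 = -347743 + 13516 = -334227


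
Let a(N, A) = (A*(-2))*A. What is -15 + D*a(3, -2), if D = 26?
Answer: -223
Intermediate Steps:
a(N, A) = -2*A**2 (a(N, A) = (-2*A)*A = -2*A**2)
-15 + D*a(3, -2) = -15 + 26*(-2*(-2)**2) = -15 + 26*(-2*4) = -15 + 26*(-8) = -15 - 208 = -223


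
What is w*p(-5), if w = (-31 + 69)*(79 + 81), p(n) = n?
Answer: -30400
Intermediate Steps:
w = 6080 (w = 38*160 = 6080)
w*p(-5) = 6080*(-5) = -30400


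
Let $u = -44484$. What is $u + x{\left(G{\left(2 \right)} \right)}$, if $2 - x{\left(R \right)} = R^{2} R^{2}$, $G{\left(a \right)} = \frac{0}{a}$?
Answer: $-44482$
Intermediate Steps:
$G{\left(a \right)} = 0$
$x{\left(R \right)} = 2 - R^{4}$ ($x{\left(R \right)} = 2 - R^{2} R^{2} = 2 - R^{4}$)
$u + x{\left(G{\left(2 \right)} \right)} = -44484 + \left(2 - 0^{4}\right) = -44484 + \left(2 - 0\right) = -44484 + \left(2 + 0\right) = -44484 + 2 = -44482$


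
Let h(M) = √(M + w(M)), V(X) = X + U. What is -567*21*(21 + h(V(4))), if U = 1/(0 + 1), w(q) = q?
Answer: -250047 - 11907*√10 ≈ -2.8770e+5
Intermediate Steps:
U = 1 (U = 1/1 = 1)
V(X) = 1 + X (V(X) = X + 1 = 1 + X)
h(M) = √2*√M (h(M) = √(M + M) = √(2*M) = √2*√M)
-567*21*(21 + h(V(4))) = -567*21*(21 + √2*√(1 + 4)) = -567*21*(21 + √2*√5) = -567*21*(21 + √10) = -567*(441 + 21*√10) = -81*(3087 + 147*√10) = -250047 - 11907*√10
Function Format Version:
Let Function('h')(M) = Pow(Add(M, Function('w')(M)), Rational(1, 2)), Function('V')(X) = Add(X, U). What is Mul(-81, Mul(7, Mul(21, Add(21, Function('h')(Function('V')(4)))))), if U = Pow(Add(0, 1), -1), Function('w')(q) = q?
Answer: Add(-250047, Mul(-11907, Pow(10, Rational(1, 2)))) ≈ -2.8770e+5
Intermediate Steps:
U = 1 (U = Pow(1, -1) = 1)
Function('V')(X) = Add(1, X) (Function('V')(X) = Add(X, 1) = Add(1, X))
Function('h')(M) = Mul(Pow(2, Rational(1, 2)), Pow(M, Rational(1, 2))) (Function('h')(M) = Pow(Add(M, M), Rational(1, 2)) = Pow(Mul(2, M), Rational(1, 2)) = Mul(Pow(2, Rational(1, 2)), Pow(M, Rational(1, 2))))
Mul(-81, Mul(7, Mul(21, Add(21, Function('h')(Function('V')(4)))))) = Mul(-81, Mul(7, Mul(21, Add(21, Mul(Pow(2, Rational(1, 2)), Pow(Add(1, 4), Rational(1, 2))))))) = Mul(-81, Mul(7, Mul(21, Add(21, Mul(Pow(2, Rational(1, 2)), Pow(5, Rational(1, 2))))))) = Mul(-81, Mul(7, Mul(21, Add(21, Pow(10, Rational(1, 2)))))) = Mul(-81, Mul(7, Add(441, Mul(21, Pow(10, Rational(1, 2)))))) = Mul(-81, Add(3087, Mul(147, Pow(10, Rational(1, 2))))) = Add(-250047, Mul(-11907, Pow(10, Rational(1, 2))))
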